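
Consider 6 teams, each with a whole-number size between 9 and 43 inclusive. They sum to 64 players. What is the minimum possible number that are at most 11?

3

If only k of them are at most 11, the other 6 − k are at least 12, so the total is at least (6 − k)·12 + k·9.
This is ≤ 64, so (6 − k)·12 + 9k ≤ 64, which gives k ≥ 3.
Exactly 3 works: 3 values at 9 and 3 at 12 total 63; raise one of the low values by 1 (still ≤ 11) to hit 64.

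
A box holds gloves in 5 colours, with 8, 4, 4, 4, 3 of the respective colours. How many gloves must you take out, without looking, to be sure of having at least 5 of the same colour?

20

In the worst case you take as many as possible of each colour without reaching 5: 4 + 4 + 4 + 4 + 3 = 19.
The next one must give 5 of some colour, so 19 + 1 = 20.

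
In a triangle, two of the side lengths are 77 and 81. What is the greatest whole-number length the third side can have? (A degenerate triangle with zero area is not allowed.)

The third side must be less than 77 + 81 = 158.
The largest integer below 158 is 157.

157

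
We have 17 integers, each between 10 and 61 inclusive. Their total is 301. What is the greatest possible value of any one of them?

61

To make one integer as large as possible, make the other 16 as small as possible.
The other 16 contribute at least 16 × 10 = 160, leaving at most 301 − 160 = 141.
But each integer is capped at 61, so the maximum is 61.
Achievable: one at 61 and the other 16 totalling 240, which fits since 16 × 10 ≤ 240 ≤ 16 × 61.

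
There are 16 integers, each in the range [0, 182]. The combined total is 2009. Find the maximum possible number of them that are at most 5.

5

Suppose k of them are at most 5. Those contribute at most 5 each and the rest at most 182 each.
So the total is at most 5k + 182(16 − k) = 2912 − 177k. This must still be ≥ 2009, so k ≤ 5.
k = 5 is achieved by 5 values at 5 and 11 at 182, total 2027; lower one of the 182's by 18 (still > 5) to reach 2009.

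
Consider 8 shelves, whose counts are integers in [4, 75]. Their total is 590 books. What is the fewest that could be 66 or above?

If only k of them are at least 66, the other 8 − k are at most 65, so the total is at most k·75 + (8 − k)·65.
This must reach 590, so k·75 + (8 − k)·65 ≥ 590, giving k ≥ 7.
Exactly 7 works: 7 values at 75 and 1 at 65 total 590.

7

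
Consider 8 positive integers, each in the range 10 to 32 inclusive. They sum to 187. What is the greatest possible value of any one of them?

32

To make one integer as large as possible, make the other 7 as small as possible.
The other 7 contribute at least 7 × 10 = 70, leaving at most 187 − 70 = 117.
But each integer is capped at 32, so the maximum is 32.
Achievable: one at 32 and the other 7 totalling 155, which fits since 7 × 10 ≤ 155 ≤ 7 × 32.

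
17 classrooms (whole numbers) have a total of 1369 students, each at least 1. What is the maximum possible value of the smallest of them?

If every one of the 17 were at least 81, the total would be at least 17 × 81 = 1377 > 1369.
Taking 8 copies of 80 and 9 copies of 81 gives exactly 1369, so 80 is attained.

80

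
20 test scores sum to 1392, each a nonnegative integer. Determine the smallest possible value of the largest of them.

The average is 1392/20 > 69, so not all 20 can be 69 or less; the largest is ≥ 70.
Taking 8 copies of 69 and 12 copies of 70 gives exactly 1392, so 70 is attained.

70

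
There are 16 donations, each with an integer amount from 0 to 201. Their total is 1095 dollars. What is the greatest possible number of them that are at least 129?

8

Suppose k of them are at least 129. Those contribute at least 129 each and the other 16 − k at least 0 each.
So the total is at least 129k + 0(16 − k) = 0 + 129k. This must be ≤ 1095, giving k ≤ 8.
k = 8 is achieved by 8 values at 129 and 8 at 0, total 1032; add 63 to one value (staying below 129) to reach 1095.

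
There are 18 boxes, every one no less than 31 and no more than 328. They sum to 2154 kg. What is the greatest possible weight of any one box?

To make one box as large as possible, make the other 17 as small as possible.
The other 17 contribute at least 17 × 31 = 527, leaving at most 2154 − 527 = 1627.
But each box is capped at 328, so the maximum is 328.
Achievable: one at 328 and the other 17 totalling 1826, which fits since 17 × 31 ≤ 1826 ≤ 17 × 328.

328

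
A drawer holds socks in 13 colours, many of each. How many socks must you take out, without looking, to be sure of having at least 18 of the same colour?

222

You could draw 17 of every colour without reaching 18 of any — 221 in all.
One more forces 18 of some colour, so 221 + 1 = 222.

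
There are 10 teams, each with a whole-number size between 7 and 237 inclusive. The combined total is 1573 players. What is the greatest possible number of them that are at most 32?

Each value at 32 or below falls at least 237 − 32 = 205 short of the ceiling 237.
The ceiling total is 10 × 237 = 2370, and we need 1573, so at most ⌊(2370 − 1573)/205⌋ = 3 can be that low.
k = 3 is achieved by 3 values at 32 and 7 at 237, total 1755; lower one of the 237's by 182 (still > 32) to reach 1573.

3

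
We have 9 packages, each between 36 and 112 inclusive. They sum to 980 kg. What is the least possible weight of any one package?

84

Minimizing one value means maximizing the remaining 8.
The other 8 contribute at most 8 × 112 = 896, leaving at least 980 − 896 = 84.
Since 84 ≥ 36, this is achievable: one at 84 and 8 at 112.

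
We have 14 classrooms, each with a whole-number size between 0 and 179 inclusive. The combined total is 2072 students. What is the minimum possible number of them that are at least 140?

4

Suppose at most 14 − j of them reach 140; then j values are ≤ 139 and the rest ≤ 179.
The total is then ≤ 139·j + 179·(14 − j) = 2506 − 40j. For this to be ≥ 2072 we need j ≤ 10, so at least 14 − 10 = 4 must reach 140.
Exactly 4 works: 4 values at 179 and 10 at 139 total 2106; lower one of the high values by 34 (still ≥ 140) to hit 2072.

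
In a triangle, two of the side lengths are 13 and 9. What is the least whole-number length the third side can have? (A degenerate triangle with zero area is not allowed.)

5

The third side must exceed |13 − 9| = 4.
The smallest integer above 4 is 5.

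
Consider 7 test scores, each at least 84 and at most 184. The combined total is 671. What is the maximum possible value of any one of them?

167

To make one score as large as possible, make the other 6 as small as possible.
The other 6 contribute at least 6 × 84 = 504, leaving at most 671 − 504 = 167.
Since 167 ≤ 184, this is achievable: one at 167 and 6 at 84.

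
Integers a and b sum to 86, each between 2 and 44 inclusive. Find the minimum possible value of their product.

For a fixed sum, ab is smallest when a and b are as far apart as possible.
At the endpoint a = 42, b = 86 − 42 = 44, so ab = 42 × 44 = 1848.

1848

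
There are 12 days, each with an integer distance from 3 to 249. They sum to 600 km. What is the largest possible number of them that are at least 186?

Suppose k of them are at least 186. Those contribute at least 186 each and the other 12 − k at least 3 each.
So the total is at least 186k + 3(12 − k) = 36 + 183k. This must be ≤ 600, giving k ≤ 3.
k = 3 is achieved by 3 values at 186 and 9 at 3, total 585; add 15 to one value (staying below 186) to reach 600.

3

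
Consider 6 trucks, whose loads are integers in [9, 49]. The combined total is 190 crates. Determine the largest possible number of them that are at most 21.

3

Suppose k of them are at most 21. Those contribute at most 21 each and the rest at most 49 each.
So the total is at most 21k + 49(6 − k) = 294 − 28k. This must still be ≥ 190, so k ≤ 3.
k = 3 is achieved by 3 values at 21 and 3 at 49, total 210; lower one of the 49's by 20 (still > 21) to reach 190.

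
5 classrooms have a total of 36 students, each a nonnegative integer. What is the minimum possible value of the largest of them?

8

If every one of the 5 were at most 7, the total would be at most 5 × 7 = 35 < 36.
Equality holds with 1 value of 8 and 4 values of 7.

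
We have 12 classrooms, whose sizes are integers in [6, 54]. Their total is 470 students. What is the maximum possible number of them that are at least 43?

10

If k of the values are ≥ 43, the total is ≥ 43k + 6(12 − k).
Setting 43k + 6(12 − k) ≤ 470 gives 37k ≤ 398, so k ≤ 10.
k = 10 is achieved by 10 values at 43 and 2 at 6, total 442; add 28 to one value (staying below 43) to reach 470.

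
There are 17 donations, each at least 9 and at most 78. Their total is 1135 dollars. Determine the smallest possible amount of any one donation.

Minimizing one value means maximizing the remaining 16.
The other 16 can take up 16 × 78 = 1248 ≥ 1135 − 9, so one donation can sit at its floor of 9.
Achievable: one at 9 and the other 16 totalling 1126, which fits since 16 × 9 ≤ 1126 ≤ 16 × 78.

9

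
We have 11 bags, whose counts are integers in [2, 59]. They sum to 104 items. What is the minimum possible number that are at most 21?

Let j be the number exceeding 21. Then the total is ≥ 22·j + 2·(11 − j) = 22 + 20j.
So 20j ≤ 82 and j ≤ 4; hence at least 11 − 4 = 7 are ≤ 21.
Exactly 7 works: 7 values at 2 and 4 at 22 total 102; raise one of the low values by 2 (still ≤ 21) to hit 104.

7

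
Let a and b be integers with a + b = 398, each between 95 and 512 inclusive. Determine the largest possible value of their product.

With a + b fixed, ab peaks when the two are closest together.
Taking a = 199 and b = 199 (both in [95, 512]) gives ab = 39601.

39601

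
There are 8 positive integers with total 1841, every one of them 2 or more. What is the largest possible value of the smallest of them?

The average is 1841/8 < 231, so some value is ≤ 230.
Taking 7 copies of 230 and 1 copy of 231 gives exactly 1841, so 230 is attained.

230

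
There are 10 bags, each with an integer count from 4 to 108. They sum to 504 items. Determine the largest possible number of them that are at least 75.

Suppose k of them are at least 75. Those contribute at least 75 each and the other 10 − k at least 4 each.
So the total is at least 75k + 4(10 − k) = 40 + 71k. This must be ≤ 504, giving k ≤ 6.
k = 6 is achieved by 6 values at 75 and 4 at 4, total 466; add 38 to one value (staying below 75) to reach 504.

6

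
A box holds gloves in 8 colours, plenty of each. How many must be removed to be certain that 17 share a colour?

129

You could draw 16 of every colour without reaching 17 of any — 128 in all.
One more forces 17 of some colour, so 128 + 1 = 129.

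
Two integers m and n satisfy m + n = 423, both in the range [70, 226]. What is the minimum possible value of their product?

Since m + n is fixed, pushing one of them to its bound minimizes the product.
The extreme feasible split is m = 197, n = 226, giving mn = 44522.

44522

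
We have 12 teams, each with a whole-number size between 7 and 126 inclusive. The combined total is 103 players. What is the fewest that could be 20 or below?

Let j be the number exceeding 20. Then the total is ≥ 21·j + 7·(12 − j) = 84 + 14j.
So 14j ≤ 19 and j ≤ 1; hence at least 12 − 1 = 11 are ≤ 20.
Exactly 11 works: 11 values at 7 and 1 at 21 total 98; raise one of the low values by 5 (still ≤ 20) to hit 103.

11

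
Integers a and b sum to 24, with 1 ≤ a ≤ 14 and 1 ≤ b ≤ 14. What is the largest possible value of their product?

With a + b fixed, ab peaks when the two are closest together.
Taking a = 12 and b = 12 (both in [1, 14]) gives ab = 144.

144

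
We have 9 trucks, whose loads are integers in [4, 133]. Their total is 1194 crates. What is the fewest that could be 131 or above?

Suppose at most 9 − j of them reach 131; then j values are ≤ 130 and the rest ≤ 133.
The total is then ≤ 130·j + 133·(9 − j) = 1197 − 3j. For this to be ≥ 1194 we need j ≤ 1, so at least 9 − 1 = 8 must reach 131.
Exactly 8 works: 8 values at 133 and 1 at 130 total 1194.

8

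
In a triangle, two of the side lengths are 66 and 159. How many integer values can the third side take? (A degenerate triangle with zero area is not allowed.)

The triangle inequality gives |66 − 159| < c < 66 + 159, i.e. 93 < c < 225.
So c can be any integer from 94 to 224: 131 values.

131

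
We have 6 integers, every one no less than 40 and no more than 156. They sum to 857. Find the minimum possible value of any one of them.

Minimizing one value means maximizing the remaining 5.
The other 5 contribute at most 5 × 156 = 780, leaving at least 857 − 780 = 77.
Since 77 ≥ 40, this is achievable: one at 77 and 5 at 156.

77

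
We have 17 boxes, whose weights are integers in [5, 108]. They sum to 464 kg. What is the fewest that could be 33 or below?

4

Let j be the number exceeding 33. Then the total is ≥ 34·j + 5·(17 − j) = 85 + 29j.
So 29j ≤ 379 and j ≤ 13; hence at least 17 − 13 = 4 are ≤ 33.
Exactly 4 works: 4 values at 5 and 13 at 34 total 462; raise one of the low values by 2 (still ≤ 33) to hit 464.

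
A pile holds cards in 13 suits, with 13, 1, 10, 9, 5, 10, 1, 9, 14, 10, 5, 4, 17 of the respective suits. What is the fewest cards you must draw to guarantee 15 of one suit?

In the worst case you take as many as possible of each suit without reaching 15: 13 + 1 + 10 + 9 + 5 + 10 + 1 + 9 + 14 + 10 + 5 + 4 + 14 = 105.
The next one must give 15 of some suit, so 105 + 1 = 106.

106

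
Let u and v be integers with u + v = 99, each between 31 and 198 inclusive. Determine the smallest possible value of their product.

For a fixed sum, uv is smallest when u and v are as far apart as possible.
At the endpoint u = 31, v = 99 − 31 = 68, so uv = 31 × 68 = 2108.

2108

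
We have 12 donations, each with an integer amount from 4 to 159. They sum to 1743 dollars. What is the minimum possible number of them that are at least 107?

If only k of them are at least 107, the other 12 − k are at most 106, so the total is at most k·159 + (12 − k)·106.
This must reach 1743, so k·159 + (12 − k)·106 ≥ 1743, giving k ≥ 9.
Exactly 9 works: 9 values at 159 and 3 at 106 total 1749; lower one of the high values by 6 (still ≥ 107) to hit 1743.

9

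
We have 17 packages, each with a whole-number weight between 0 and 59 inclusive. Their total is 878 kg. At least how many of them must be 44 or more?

Each value short of 44 is at most 43, costing at least 59 − 43 = 16 against the maximum total of 1003.
We can afford to lose at most 1003 − 878 = 125, so at most ⌊125/16⌋ = 7 fall short, and at least 10 are ≥ 44.
Exactly 10 works: 10 values at 59 and 7 at 43 total 891; lower one of the high values by 13 (still ≥ 44) to hit 878.

10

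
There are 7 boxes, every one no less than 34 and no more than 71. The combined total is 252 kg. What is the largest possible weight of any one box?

To make one box as large as possible, make the other 6 as small as possible.
The other 6 contribute at least 6 × 34 = 204, leaving at most 252 − 204 = 48.
Since 48 ≤ 71, this is achievable: one at 48 and 6 at 34.

48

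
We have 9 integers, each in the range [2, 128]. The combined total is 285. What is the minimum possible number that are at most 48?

Each value above 48 is at least 49, contributing at least 49 − 2 = 47 above the floor 2.
The sum exceeds the floor total 18 by 267, so at most ⌊267/47⌋ = 5 exceed 48, and at least 4 are ≤ 48.
Exactly 4 works: 4 values at 2 and 5 at 49 total 253; raise one of the low values by 32 (still ≤ 48) to hit 285.

4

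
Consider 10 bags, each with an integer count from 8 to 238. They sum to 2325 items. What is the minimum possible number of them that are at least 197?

9

Each value short of 197 is at most 196, costing at least 238 − 196 = 42 against the maximum total of 2380.
We can afford to lose at most 2380 − 2325 = 55, so at most ⌊55/42⌋ = 1 fall short, and at least 9 are ≥ 197.
Exactly 9 works: 9 values at 238 and 1 at 196 total 2338; lower one of the high values by 13 (still ≥ 197) to hit 2325.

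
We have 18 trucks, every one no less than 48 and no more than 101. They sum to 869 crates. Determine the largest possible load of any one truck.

To make one truck as large as possible, make the other 17 as small as possible.
The other 17 contribute at least 17 × 48 = 816, leaving at most 869 − 816 = 53.
Since 53 ≤ 101, this is achievable: one at 53 and 17 at 48.

53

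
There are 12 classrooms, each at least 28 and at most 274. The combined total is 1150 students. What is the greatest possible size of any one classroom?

Maximizing one value means minimizing the remaining 11.
The other 11 contribute at least 11 × 28 = 308, leaving at most 1150 − 308 = 842.
But each classroom is capped at 274, so the maximum is 274.
Achievable: one at 274 and the other 11 totalling 876, which fits since 11 × 28 ≤ 876 ≤ 11 × 274.

274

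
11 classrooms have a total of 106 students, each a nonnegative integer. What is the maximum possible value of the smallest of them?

If every one of the 11 were at least 10, the total would be at least 11 × 10 = 110 > 106.
Equality holds with 4 values of 9 and 7 values of 10.

9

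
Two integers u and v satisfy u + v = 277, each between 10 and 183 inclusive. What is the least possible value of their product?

17202

uv = u(277 − u) is concave in u, so over [94, 183] it is minimized at an endpoint.
The extreme feasible split is u = 94, v = 183, giving uv = 17202.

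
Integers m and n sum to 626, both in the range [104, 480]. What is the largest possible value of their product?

97969

mn = m(626 − m) is maximized when m is as near 626/2 as the bounds allow.
Taking m = 313 and n = 313 (both in [104, 480]) gives mn = 97969.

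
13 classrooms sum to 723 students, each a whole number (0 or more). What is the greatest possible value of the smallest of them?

55

The 13 values sum to 723, so their minimum is at most ⌊723/13⌋ = 55.
Achievable: 5 of them at 55 and 8 at 56 total 723.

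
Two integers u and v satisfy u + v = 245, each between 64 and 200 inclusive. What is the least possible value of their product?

11584

For a fixed sum, uv is smallest when u and v are as far apart as possible.
The extreme feasible split is u = 64, v = 181, giving uv = 11584.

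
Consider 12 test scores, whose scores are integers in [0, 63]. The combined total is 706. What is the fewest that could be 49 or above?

Suppose at most 12 − j of them reach 49; then j values are ≤ 48 and the rest ≤ 63.
The total is then ≤ 48·j + 63·(12 − j) = 756 − 15j. For this to be ≥ 706 we need j ≤ 3, so at least 12 − 3 = 9 must reach 49.
Exactly 9 works: 9 values at 63 and 3 at 48 total 711; lower one of the high values by 5 (still ≥ 49) to hit 706.

9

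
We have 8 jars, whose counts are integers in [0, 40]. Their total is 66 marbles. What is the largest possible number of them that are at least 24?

With k values at 24 or above and the rest at least 0, the sum is at least 0 + 24k.
Since the sum is 66, we need 24k ≤ 66, i.e. k ≤ 2.
k = 2 is achieved by 2 values at 24 and 6 at 0, total 48; add 18 to one value (staying below 24) to reach 66.

2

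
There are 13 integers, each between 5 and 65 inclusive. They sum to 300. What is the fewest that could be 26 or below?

3

If only k of them are at most 26, the other 13 − k are at least 27, so the total is at least (13 − k)·27 + k·5.
This is ≤ 300, so (13 − k)·27 + 5k ≤ 300, which gives k ≥ 3.
Exactly 3 works: 3 values at 5 and 10 at 27 total 285; raise one of the low values by 15 (still ≤ 26) to hit 300.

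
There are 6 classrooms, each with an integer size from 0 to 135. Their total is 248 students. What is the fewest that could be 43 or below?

1

Let j be the number exceeding 43. Then the total is ≥ 44·j + 0·(6 − j) = 0 + 44j.
So 44j ≤ 248 and j ≤ 5; hence at least 6 − 5 = 1 are ≤ 43.
Exactly 1 works: 1 value at 0 and 5 at 44 total 220; raise one of the low values by 28 (still ≤ 43) to hit 248.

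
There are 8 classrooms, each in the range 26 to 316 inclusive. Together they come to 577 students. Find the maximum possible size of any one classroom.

To make one classroom as large as possible, make the other 7 as small as possible.
The other 7 contribute at least 7 × 26 = 182, leaving at most 577 − 182 = 395.
But each classroom is capped at 316, so the maximum is 316.
Achievable: one at 316 and the other 7 totalling 261, which fits since 7 × 26 ≤ 261 ≤ 7 × 316.

316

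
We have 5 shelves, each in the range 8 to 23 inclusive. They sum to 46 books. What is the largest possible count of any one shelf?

Maximizing one value means minimizing the remaining 4.
The other 4 contribute at least 4 × 8 = 32, leaving at most 46 − 32 = 14.
Since 14 ≤ 23, this is achievable: one at 14 and 4 at 8.

14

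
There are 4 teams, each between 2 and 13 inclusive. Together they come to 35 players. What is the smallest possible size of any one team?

2

To make one team as small as possible, make the other 3 as large as possible.
The other 3 can take up 3 × 13 = 39 ≥ 35 − 2, so one team can sit at its floor of 2.
Achievable: one at 2 and the other 3 totalling 33, which fits since 3 × 2 ≤ 33 ≤ 3 × 13.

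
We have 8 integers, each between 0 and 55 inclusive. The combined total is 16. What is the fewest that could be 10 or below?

7

Let j be the number exceeding 10. Then the total is ≥ 11·j + 0·(8 − j) = 0 + 11j.
So 11j ≤ 16 and j ≤ 1; hence at least 8 − 1 = 7 are ≤ 10.
Exactly 7 works: 7 values at 0 and 1 at 11 total 11; raise one of the low values by 5 (still ≤ 10) to hit 16.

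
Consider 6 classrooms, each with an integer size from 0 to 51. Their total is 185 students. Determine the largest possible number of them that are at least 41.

With k values at 41 or above and the rest at least 0, the sum is at least 0 + 41k.
Since the sum is 185, we need 41k ≤ 185, i.e. k ≤ 4.
k = 4 is achieved by 4 values at 41 and 2 at 0, total 164; add 21 to one value (staying below 41) to reach 185.

4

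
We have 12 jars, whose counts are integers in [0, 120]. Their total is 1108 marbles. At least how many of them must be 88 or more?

2

Each value short of 88 is at most 87, costing at least 120 − 87 = 33 against the maximum total of 1440.
We can afford to lose at most 1440 − 1108 = 332, so at most ⌊332/33⌋ = 10 fall short, and at least 2 are ≥ 88.
Exactly 2 works: 2 values at 120 and 10 at 87 total 1110; lower one of the high values by 2 (still ≥ 88) to hit 1108.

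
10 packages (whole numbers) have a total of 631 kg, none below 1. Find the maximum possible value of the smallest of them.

63

The average is 631/10 < 64, so some value is ≤ 63.
Achievable: 9 of them at 63 and 1 at 64 total 631.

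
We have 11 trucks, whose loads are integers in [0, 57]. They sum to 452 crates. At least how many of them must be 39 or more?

2

If only k of them are at least 39, the other 11 − k are at most 38, so the total is at most k·57 + (11 − k)·38.
This must reach 452, so k·57 + (11 − k)·38 ≥ 452, giving k ≥ 2.
Exactly 2 works: 2 values at 57 and 9 at 38 total 456; lower one of the high values by 4 (still ≥ 39) to hit 452.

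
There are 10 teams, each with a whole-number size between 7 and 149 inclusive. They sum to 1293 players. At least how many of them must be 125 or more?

If only k of them are at least 125, the other 10 − k are at most 124, so the total is at most k·149 + (10 − k)·124.
This must reach 1293, so k·149 + (10 − k)·124 ≥ 1293, giving k ≥ 3.
Exactly 3 works: 3 values at 149 and 7 at 124 total 1315; lower one of the high values by 22 (still ≥ 125) to hit 1293.

3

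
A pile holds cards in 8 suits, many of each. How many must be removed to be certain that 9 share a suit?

In the worst case you draw 8 of each of the 8 suits: 8 × 8 = 64.
One more forces 9 of some suit, so 64 + 1 = 65.

65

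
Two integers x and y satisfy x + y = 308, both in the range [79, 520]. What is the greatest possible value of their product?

23716

xy = x(308 − x) is maximized when x is as near 308/2 as the bounds allow.
Taking x = 154 and y = 154 (both in [79, 520]) gives xy = 23716.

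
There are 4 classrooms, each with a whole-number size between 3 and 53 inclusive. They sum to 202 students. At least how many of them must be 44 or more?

3

Suppose at most 4 − j of them reach 44; then j values are ≤ 43 and the rest ≤ 53.
The total is then ≤ 43·j + 53·(4 − j) = 212 − 10j. For this to be ≥ 202 we need j ≤ 1, so at least 4 − 1 = 3 must reach 44.
Exactly 3 works: 3 values at 53 and 1 at 43 total 202.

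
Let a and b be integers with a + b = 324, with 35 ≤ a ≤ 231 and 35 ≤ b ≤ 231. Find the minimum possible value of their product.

For a fixed sum, ab is smallest when a and b are as far apart as possible.
At the endpoint a = 93, b = 324 − 93 = 231, so ab = 93 × 231 = 21483.

21483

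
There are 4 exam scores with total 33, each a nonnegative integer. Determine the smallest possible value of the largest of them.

The average is 33/4 > 8, so not all 4 can be 8 or less; the largest is ≥ 9.
Equality holds with 1 value of 9 and 3 values of 8.

9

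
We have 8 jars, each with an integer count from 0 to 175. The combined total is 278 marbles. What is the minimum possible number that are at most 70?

Let j be the number exceeding 70. Then the total is ≥ 71·j + 0·(8 − j) = 0 + 71j.
So 71j ≤ 278 and j ≤ 3; hence at least 8 − 3 = 5 are ≤ 70.
Exactly 5 works: 5 values at 0 and 3 at 71 total 213; raise one of the low values by 65 (still ≤ 70) to hit 278.

5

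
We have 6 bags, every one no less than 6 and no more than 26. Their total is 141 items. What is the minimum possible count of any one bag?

11

Minimizing one value means maximizing the remaining 5.
The other 5 contribute at most 5 × 26 = 130, leaving at least 141 − 130 = 11.
Since 11 ≥ 6, this is achievable: one at 11 and 5 at 26.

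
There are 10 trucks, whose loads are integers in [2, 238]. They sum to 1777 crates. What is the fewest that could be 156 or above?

Each value short of 156 is at most 155, costing at least 238 − 155 = 83 against the maximum total of 2380.
We can afford to lose at most 2380 − 1777 = 603, so at most ⌊603/83⌋ = 7 fall short, and at least 3 are ≥ 156.
Exactly 3 works: 3 values at 238 and 7 at 155 total 1799; lower one of the high values by 22 (still ≥ 156) to hit 1777.

3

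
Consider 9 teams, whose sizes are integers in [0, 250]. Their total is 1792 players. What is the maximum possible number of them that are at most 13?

Each value at 13 or below falls at least 250 − 13 = 237 short of the ceiling 250.
The ceiling total is 9 × 250 = 2250, and we need 1792, so at most ⌊(2250 − 1792)/237⌋ = 1 can be that low.
k = 1 is achieved by 1 value at 13 and 8 at 250, total 2013; lower one of the 250's by 221 (still > 13) to reach 1792.

1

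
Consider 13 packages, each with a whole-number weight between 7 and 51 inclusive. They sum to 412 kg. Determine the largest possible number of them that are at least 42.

9

Suppose k of them are at least 42. Those contribute at least 42 each and the other 13 − k at least 7 each.
So the total is at least 42k + 7(13 − k) = 91 + 35k. This must be ≤ 412, giving k ≤ 9.
k = 9 is achieved by 9 values at 42 and 4 at 7, total 406; add 6 to one value (staying below 42) to reach 412.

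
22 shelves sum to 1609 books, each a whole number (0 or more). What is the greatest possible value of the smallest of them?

The 22 values sum to 1609, so their minimum is at most ⌊1609/22⌋ = 73.
Achievable: 19 of them at 73 and 3 at 74 total 1609.

73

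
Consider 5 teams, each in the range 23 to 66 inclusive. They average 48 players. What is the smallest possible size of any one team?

23

To make one team as small as possible, make the other 4 as large as possible.
The total is 5 × 48 = 240.
The other 4 can take up 4 × 66 = 264 ≥ 240 − 23, so one team can sit at its floor of 23.
Achievable: one at 23 and the other 4 totalling 217, which fits since 4 × 23 ≤ 217 ≤ 4 × 66.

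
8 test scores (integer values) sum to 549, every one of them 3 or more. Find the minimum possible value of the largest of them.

The 8 values sum to 549, so their maximum is at least ⌈549/8⌉ = 69.
Achievable: 5 of them at 69 and 3 at 68 total 549.

69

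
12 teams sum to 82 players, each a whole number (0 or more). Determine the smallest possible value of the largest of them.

7

If every one of the 12 were at most 6, the total would be at most 12 × 6 = 72 < 82.
Taking 2 copies of 6 and 10 copies of 7 gives exactly 82, so 7 is attained.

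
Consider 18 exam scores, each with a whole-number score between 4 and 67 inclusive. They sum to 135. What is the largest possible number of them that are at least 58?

With k values at 58 or above and the rest at least 4, the sum is at least 72 + 54k.
Since the sum is 135, we need 54k ≤ 63, i.e. k ≤ 1.
k = 1 is achieved by 1 value at 58 and 17 at 4, total 126; add 9 to one value (staying below 58) to reach 135.

1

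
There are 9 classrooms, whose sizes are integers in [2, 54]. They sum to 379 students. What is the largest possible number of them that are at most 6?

Suppose k of them are at most 6. Those contribute at most 6 each and the rest at most 54 each.
So the total is at most 6k + 54(9 − k) = 486 − 48k. This must still be ≥ 379, so k ≤ 2.
k = 2 is achieved by 2 values at 6 and 7 at 54, total 390; lower one of the 54's by 11 (still > 6) to reach 379.

2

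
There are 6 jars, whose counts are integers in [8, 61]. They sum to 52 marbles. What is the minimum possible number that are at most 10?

Each value above 10 is at least 11, contributing at least 11 − 8 = 3 above the floor 8.
The sum exceeds the floor total 48 by 4, so at most ⌊4/3⌋ = 1 exceed 10, and at least 5 are ≤ 10.
Exactly 5 works: 5 values at 8 and 1 at 11 total 51; raise one of the low values by 1 (still ≤ 10) to hit 52.

5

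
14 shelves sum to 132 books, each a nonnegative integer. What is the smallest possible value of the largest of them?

10

The average is 132/14 > 9, so not all 14 can be 9 or less; the largest is ≥ 10.
Achievable: 6 of them at 10 and 8 at 9 total 132.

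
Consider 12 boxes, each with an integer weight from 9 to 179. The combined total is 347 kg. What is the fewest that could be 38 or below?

Let j be the number exceeding 38. Then the total is ≥ 39·j + 9·(12 − j) = 108 + 30j.
So 30j ≤ 239 and j ≤ 7; hence at least 12 − 7 = 5 are ≤ 38.
Exactly 5 works: 5 values at 9 and 7 at 39 total 318; raise one of the low values by 29 (still ≤ 38) to hit 347.

5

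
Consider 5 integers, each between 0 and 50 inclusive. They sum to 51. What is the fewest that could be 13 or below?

If only k of them are at most 13, the other 5 − k are at least 14, so the total is at least (5 − k)·14 + k·0.
This is ≤ 51, so (5 − k)·14 + 0k ≤ 51, which gives k ≥ 2.
Exactly 2 works: 2 values at 0 and 3 at 14 total 42; raise one of the low values by 9 (still ≤ 13) to hit 51.

2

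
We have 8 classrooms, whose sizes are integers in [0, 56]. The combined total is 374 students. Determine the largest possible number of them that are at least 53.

With k values at 53 or above and the rest at least 0, the sum is at least 0 + 53k.
Since the sum is 374, we need 53k ≤ 374, i.e. k ≤ 7.
k = 7 is achieved by 7 values at 53 and 1 at 0, total 371; add 3 to one value (staying below 53) to reach 374.

7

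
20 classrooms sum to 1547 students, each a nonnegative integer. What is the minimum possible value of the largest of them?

If every one of the 20 were at most 77, the total would be at most 20 × 77 = 1540 < 1547.
Taking 13 copies of 77 and 7 copies of 78 gives exactly 1547, so 78 is attained.

78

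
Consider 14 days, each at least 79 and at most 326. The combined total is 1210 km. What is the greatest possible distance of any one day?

183

To make one day as large as possible, make the other 13 as small as possible.
The other 13 contribute at least 13 × 79 = 1027, leaving at most 1210 − 1027 = 183.
Since 183 ≤ 326, this is achievable: one at 183 and 13 at 79.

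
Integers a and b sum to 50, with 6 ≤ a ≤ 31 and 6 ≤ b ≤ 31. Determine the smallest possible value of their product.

For a fixed sum, ab is smallest when a and b are as far apart as possible.
At the endpoint a = 19, b = 50 − 19 = 31, so ab = 19 × 31 = 589.

589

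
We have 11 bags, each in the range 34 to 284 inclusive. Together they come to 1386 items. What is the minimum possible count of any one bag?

Minimizing one value means maximizing the remaining 10.
The other 10 can take up 10 × 284 = 2840 ≥ 1386 − 34, so one bag can sit at its floor of 34.
Achievable: one at 34 and the other 10 totalling 1352, which fits since 10 × 34 ≤ 1352 ≤ 10 × 284.

34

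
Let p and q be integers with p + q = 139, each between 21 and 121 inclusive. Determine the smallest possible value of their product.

pq = p(139 − p) is concave in p, so over [21, 118] it is minimized at an endpoint.
The extreme feasible split is p = 21, q = 118, giving pq = 2478.

2478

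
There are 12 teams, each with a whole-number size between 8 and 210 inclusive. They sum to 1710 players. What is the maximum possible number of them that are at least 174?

9

With k values at 174 or above and the rest at least 8, the sum is at least 96 + 166k.
Since the sum is 1710, we need 166k ≤ 1614, i.e. k ≤ 9.
k = 9 is achieved by 9 values at 174 and 3 at 8, total 1590; add 120 to one value (staying below 174) to reach 1710.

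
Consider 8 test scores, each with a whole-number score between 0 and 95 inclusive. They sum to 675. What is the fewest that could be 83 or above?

If only k of them are at least 83, the other 8 − k are at most 82, so the total is at most k·95 + (8 − k)·82.
This must reach 675, so k·95 + (8 − k)·82 ≥ 675, giving k ≥ 2.
Exactly 2 works: 2 values at 95 and 6 at 82 total 682; lower one of the high values by 7 (still ≥ 83) to hit 675.

2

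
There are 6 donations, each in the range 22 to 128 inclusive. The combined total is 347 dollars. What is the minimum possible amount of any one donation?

22

To make one donation as small as possible, make the other 5 as large as possible.
The other 5 can take up 5 × 128 = 640 ≥ 347 − 22, so one donation can sit at its floor of 22.
Achievable: one at 22 and the other 5 totalling 325, which fits since 5 × 22 ≤ 325 ≤ 5 × 128.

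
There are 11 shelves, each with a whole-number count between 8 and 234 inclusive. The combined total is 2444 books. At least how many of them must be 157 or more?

10

Each value short of 157 is at most 156, costing at least 234 − 156 = 78 against the maximum total of 2574.
We can afford to lose at most 2574 − 2444 = 130, so at most ⌊130/78⌋ = 1 fall short, and at least 10 are ≥ 157.
Exactly 10 works: 10 values at 234 and 1 at 156 total 2496; lower one of the high values by 52 (still ≥ 157) to hit 2444.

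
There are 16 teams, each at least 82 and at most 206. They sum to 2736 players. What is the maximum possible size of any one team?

Maximizing one value means minimizing the remaining 15.
The other 15 contribute at least 15 × 82 = 1230, leaving at most 2736 − 1230 = 1506.
But each team is capped at 206, so the maximum is 206.
Achievable: one at 206 and the other 15 totalling 2530, which fits since 15 × 82 ≤ 2530 ≤ 15 × 206.

206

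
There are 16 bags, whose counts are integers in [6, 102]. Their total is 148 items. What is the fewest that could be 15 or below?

Let j be the number exceeding 15. Then the total is ≥ 16·j + 6·(16 − j) = 96 + 10j.
So 10j ≤ 52 and j ≤ 5; hence at least 16 − 5 = 11 are ≤ 15.
Exactly 11 works: 11 values at 6 and 5 at 16 total 146; raise one of the low values by 2 (still ≤ 15) to hit 148.

11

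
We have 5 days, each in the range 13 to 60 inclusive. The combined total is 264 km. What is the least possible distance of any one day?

24

To make one day as small as possible, make the other 4 as large as possible.
The other 4 contribute at most 4 × 60 = 240, leaving at least 264 − 240 = 24.
Since 24 ≥ 13, this is achievable: one at 24 and 4 at 60.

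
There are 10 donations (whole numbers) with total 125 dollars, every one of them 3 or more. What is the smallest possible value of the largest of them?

13

The 10 values sum to 125, so their maximum is at least ⌈125/10⌉ = 13.
Achievable: 5 of them at 13 and 5 at 12 total 125.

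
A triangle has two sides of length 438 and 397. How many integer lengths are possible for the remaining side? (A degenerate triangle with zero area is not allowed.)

793

The triangle inequality gives |438 − 397| < c < 438 + 397, i.e. 41 < c < 835.
So c can be any integer from 42 to 834: 793 values.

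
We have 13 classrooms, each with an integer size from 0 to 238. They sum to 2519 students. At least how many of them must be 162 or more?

6

If only k of them are at least 162, the other 13 − k are at most 161, so the total is at most k·238 + (13 − k)·161.
This must reach 2519, so k·238 + (13 − k)·161 ≥ 2519, giving k ≥ 6.
Exactly 6 works: 6 values at 238 and 7 at 161 total 2555; lower one of the high values by 36 (still ≥ 162) to hit 2519.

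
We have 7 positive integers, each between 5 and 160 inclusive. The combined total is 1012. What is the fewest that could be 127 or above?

4

Each value short of 127 is at most 126, costing at least 160 − 126 = 34 against the maximum total of 1120.
We can afford to lose at most 1120 − 1012 = 108, so at most ⌊108/34⌋ = 3 fall short, and at least 4 are ≥ 127.
Exactly 4 works: 4 values at 160 and 3 at 126 total 1018; lower one of the high values by 6 (still ≥ 127) to hit 1012.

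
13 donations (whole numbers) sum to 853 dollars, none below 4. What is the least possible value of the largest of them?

Some value must be at least ⌈853/13⌉ = 66, since 13 × 65 = 845 < 853.
Taking 5 copies of 65 and 8 copies of 66 gives exactly 853, so 66 is attained.

66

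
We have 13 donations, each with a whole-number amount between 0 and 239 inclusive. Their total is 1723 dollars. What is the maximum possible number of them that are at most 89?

Suppose k of them are at most 89. Those contribute at most 89 each and the rest at most 239 each.
So the total is at most 89k + 239(13 − k) = 3107 − 150k. This must still be ≥ 1723, so k ≤ 9.
k = 9 is achieved by 9 values at 89 and 4 at 239, total 1757; lower one of the 239's by 34 (still > 89) to reach 1723.

9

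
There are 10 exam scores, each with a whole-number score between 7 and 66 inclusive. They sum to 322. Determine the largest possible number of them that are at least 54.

Suppose k of them are at least 54. Those contribute at least 54 each and the other 10 − k at least 7 each.
So the total is at least 54k + 7(10 − k) = 70 + 47k. This must be ≤ 322, giving k ≤ 5.
k = 5 is achieved by 5 values at 54 and 5 at 7, total 305; add 17 to one value (staying below 54) to reach 322.

5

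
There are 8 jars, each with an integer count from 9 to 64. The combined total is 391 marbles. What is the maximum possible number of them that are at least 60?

If k of the values are ≥ 60, the total is ≥ 60k + 9(8 − k).
Setting 60k + 9(8 − k) ≤ 391 gives 51k ≤ 319, so k ≤ 6.
k = 6 is achieved by 6 values at 60 and 2 at 9, total 378; add 13 to one value (staying below 60) to reach 391.

6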